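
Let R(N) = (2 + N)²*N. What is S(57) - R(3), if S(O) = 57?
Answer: -18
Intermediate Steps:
R(N) = N*(2 + N)²
S(57) - R(3) = 57 - 3*(2 + 3)² = 57 - 3*5² = 57 - 3*25 = 57 - 1*75 = 57 - 75 = -18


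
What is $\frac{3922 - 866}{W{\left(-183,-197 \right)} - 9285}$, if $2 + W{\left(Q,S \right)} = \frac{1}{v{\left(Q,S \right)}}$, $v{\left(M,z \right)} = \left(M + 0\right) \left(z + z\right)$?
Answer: $- \frac{220343712}{669611273} \approx -0.32906$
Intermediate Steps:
$v{\left(M,z \right)} = 2 M z$ ($v{\left(M,z \right)} = M 2 z = 2 M z$)
$W{\left(Q,S \right)} = -2 + \frac{1}{2 Q S}$
$\frac{3922 - 866}{W{\left(-183,-197 \right)} - 9285} = \frac{3922 - 866}{\left(-2 + \frac{1}{2 \left(-183\right) \left(-197\right)}\right) - 9285} = \frac{3056}{\left(-2 + \frac{1}{2} \left(- \frac{1}{183}\right) \left(- \frac{1}{197}\right)\right) - 9285} = \frac{3056}{\left(-2 + \frac{1}{72102}\right) - 9285} = \frac{3056}{- \frac{144203}{72102} - 9285} = \frac{3056}{- \frac{669611273}{72102}} = 3056 \left(- \frac{72102}{669611273}\right) = - \frac{220343712}{669611273}$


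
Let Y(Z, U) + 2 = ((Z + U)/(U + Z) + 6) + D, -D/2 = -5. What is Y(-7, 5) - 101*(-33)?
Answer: 3348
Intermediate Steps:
D = 10 (D = -2*(-5) = 10)
Y(Z, U) = 15 (Y(Z, U) = -2 + (((Z + U)/(U + Z) + 6) + 10) = -2 + (((U + Z)/(U + Z) + 6) + 10) = -2 + ((1 + 6) + 10) = -2 + (7 + 10) = -2 + 17 = 15)
Y(-7, 5) - 101*(-33) = 15 - 101*(-33) = 15 + 3333 = 3348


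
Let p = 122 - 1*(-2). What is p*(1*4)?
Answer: 496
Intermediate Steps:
p = 124 (p = 122 + 2 = 124)
p*(1*4) = 124*(1*4) = 124*4 = 496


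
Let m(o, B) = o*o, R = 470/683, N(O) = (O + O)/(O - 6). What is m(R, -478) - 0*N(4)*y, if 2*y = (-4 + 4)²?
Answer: 220900/466489 ≈ 0.47354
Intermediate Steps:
N(O) = 2*O/(-6 + O) (N(O) = (2*O)/(-6 + O) = 2*O/(-6 + O))
y = 0 (y = (-4 + 4)²/2 = (½)*0² = (½)*0 = 0)
R = 470/683 (R = 470*(1/683) = 470/683 ≈ 0.68814)
m(o, B) = o²
m(R, -478) - 0*N(4)*y = (470/683)² - 0*(2*4/(-6 + 4))*0 = 220900/466489 - 0*(2*4/(-2))*0 = 220900/466489 - 0*(2*4*(-½))*0 = 220900/466489 - 0*(-4)*0 = 220900/466489 - 0*0 = 220900/466489 - 1*0 = 220900/466489 + 0 = 220900/466489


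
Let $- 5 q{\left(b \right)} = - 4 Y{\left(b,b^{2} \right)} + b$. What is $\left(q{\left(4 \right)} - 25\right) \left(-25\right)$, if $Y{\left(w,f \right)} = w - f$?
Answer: $885$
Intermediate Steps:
$q{\left(b \right)} = - \frac{4 b^{2}}{5} + \frac{3 b}{5}$ ($q{\left(b \right)} = - \frac{- 4 \left(b - b^{2}\right) + b}{5} = - \frac{\left(- 4 b + 4 b^{2}\right) + b}{5} = - \frac{- 3 b + 4 b^{2}}{5} = - \frac{4 b^{2}}{5} + \frac{3 b}{5}$)
$\left(q{\left(4 \right)} - 25\right) \left(-25\right) = \left(\frac{1}{5} \cdot 4 \left(3 - 16\right) - 25\right) \left(-25\right) = \left(\frac{1}{5} \cdot 4 \left(-13\right) - 25\right) \left(-25\right) = \left(- \frac{52}{5} - 25\right) \left(-25\right) = \left(- \frac{177}{5}\right) \left(-25\right) = 885$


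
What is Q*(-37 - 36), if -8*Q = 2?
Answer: 73/4 ≈ 18.250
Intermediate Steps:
Q = -1/4 (Q = -1/8*2 = -1/4 ≈ -0.25000)
Q*(-37 - 36) = -(-37 - 36)/4 = -1/4*(-73) = 73/4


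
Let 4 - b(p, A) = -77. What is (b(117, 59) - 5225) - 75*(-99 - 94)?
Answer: 9331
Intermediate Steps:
b(p, A) = 81 (b(p, A) = 4 - 1*(-77) = 4 + 77 = 81)
(b(117, 59) - 5225) - 75*(-99 - 94) = (81 - 5225) - 75*(-99 - 94) = -5144 - 75*(-193) = -5144 - 1*(-14475) = -5144 + 14475 = 9331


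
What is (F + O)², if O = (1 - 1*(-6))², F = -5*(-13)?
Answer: 12996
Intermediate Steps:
F = 65
O = 49 (O = (1 + 6)² = 7² = 49)
(F + O)² = (65 + 49)² = 114² = 12996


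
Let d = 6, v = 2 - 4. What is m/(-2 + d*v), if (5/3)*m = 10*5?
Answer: -15/7 ≈ -2.1429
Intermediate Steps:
v = -2
m = 30 (m = 3*(10*5)/5 = (⅗)*50 = 30)
m/(-2 + d*v) = 30/(-2 + 6*(-2)) = 30/(-2 - 12) = 30/(-14) = -1/14*30 = -15/7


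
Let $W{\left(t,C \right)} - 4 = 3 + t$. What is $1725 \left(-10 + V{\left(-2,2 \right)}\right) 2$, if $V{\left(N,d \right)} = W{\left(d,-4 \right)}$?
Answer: $-3450$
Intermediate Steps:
$W{\left(t,C \right)} = 7 + t$ ($W{\left(t,C \right)} = 4 + \left(3 + t\right) = 7 + t$)
$V{\left(N,d \right)} = 7 + d$
$1725 \left(-10 + V{\left(-2,2 \right)}\right) 2 = 1725 \left(-10 + \left(7 + 2\right)\right) 2 = 1725 \left(-10 + 9\right) 2 = 1725 \left(\left(-1\right) 2\right) = 1725 \left(-2\right) = -3450$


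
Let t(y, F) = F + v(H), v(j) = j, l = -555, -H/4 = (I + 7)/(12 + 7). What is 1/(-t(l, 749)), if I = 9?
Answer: -19/14167 ≈ -0.0013411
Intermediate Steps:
H = -64/19 (H = -4*(9 + 7)/(12 + 7) = -64/19 ≈ -3.3684)
t(y, F) = -64/19 + F (t(y, F) = F - 64/19 = -64/19 + F)
1/(-t(l, 749)) = 1/(-(-64/19 + 749)) = 1/(-1*14167/19) = 1/(-14167/19) = -19/14167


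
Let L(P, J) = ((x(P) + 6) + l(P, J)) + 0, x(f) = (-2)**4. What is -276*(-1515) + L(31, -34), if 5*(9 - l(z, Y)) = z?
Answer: 2090824/5 ≈ 4.1817e+5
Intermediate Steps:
x(f) = 16
l(z, Y) = 9 - z/5
L(P, J) = 31 - P/5 (L(P, J) = ((16 + 6) + (9 - P/5)) + 0 = (22 + (9 - P/5)) + 0 = (31 - P/5) + 0 = 31 - P/5)
-276*(-1515) + L(31, -34) = -276*(-1515) + (31 - 1/5*31) = 418140 + (31 - 31/5) = 418140 + 124/5 = 2090824/5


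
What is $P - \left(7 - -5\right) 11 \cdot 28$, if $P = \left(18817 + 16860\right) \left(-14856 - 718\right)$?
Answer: $-555637294$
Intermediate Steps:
$P = -555633598$ ($P = 35677 \left(-15574\right) = -555633598$)
$P - \left(7 - -5\right) 11 \cdot 28 = -555633598 - \left(7 - -5\right) 11 \cdot 28 = -555633598 - \left(7 + 5\right) 11 \cdot 28 = -555633598 - 12 \cdot 11 \cdot 28 = -555633598 - 132 \cdot 28 = -555633598 - 3696 = -555637294$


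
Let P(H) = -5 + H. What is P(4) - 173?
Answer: -174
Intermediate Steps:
P(4) - 173 = (-5 + 4) - 173 = -1 - 173 = -174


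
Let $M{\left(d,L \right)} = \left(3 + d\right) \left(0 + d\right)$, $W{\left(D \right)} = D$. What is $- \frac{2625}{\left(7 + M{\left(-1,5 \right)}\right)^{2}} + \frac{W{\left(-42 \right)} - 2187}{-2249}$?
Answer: $- \frac{233916}{2249} \approx -104.01$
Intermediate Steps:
$M{\left(d,L \right)} = d \left(3 + d\right)$ ($M{\left(d,L \right)} = \left(3 + d\right) d = d \left(3 + d\right)$)
$- \frac{2625}{\left(7 + M{\left(-1,5 \right)}\right)^{2}} + \frac{W{\left(-42 \right)} - 2187}{-2249} = - \frac{2625}{\left(7 - \left(3 - 1\right)\right)^{2}} + \frac{-42 - 2187}{-2249} = - \frac{2625}{\left(7 - 2\right)^{2}} - - \frac{2229}{2249} = - \frac{2625}{\left(7 - 2\right)^{2}} + \frac{2229}{2249} = - \frac{2625}{5^{2}} + \frac{2229}{2249} = - \frac{2625}{25} + \frac{2229}{2249} = \left(-2625\right) \frac{1}{25} + \frac{2229}{2249} = -105 + \frac{2229}{2249} = - \frac{233916}{2249}$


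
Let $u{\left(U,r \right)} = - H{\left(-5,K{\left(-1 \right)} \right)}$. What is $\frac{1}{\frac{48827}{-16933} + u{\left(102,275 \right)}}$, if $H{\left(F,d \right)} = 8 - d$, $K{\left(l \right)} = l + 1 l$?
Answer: $- \frac{16933}{218157} \approx -0.077618$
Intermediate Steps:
$K{\left(l \right)} = 2 l$ ($K{\left(l \right)} = l + l = 2 l$)
$u{\left(U,r \right)} = -10$ ($u{\left(U,r \right)} = - (8 - 2 \left(-1\right)) = - (8 - -2) = - (8 + 2) = \left(-1\right) 10 = -10$)
$\frac{1}{\frac{48827}{-16933} + u{\left(102,275 \right)}} = \frac{1}{\frac{48827}{-16933} - 10} = \frac{1}{48827 \left(- \frac{1}{16933}\right) - 10} = \frac{1}{- \frac{48827}{16933} - 10} = \frac{1}{- \frac{218157}{16933}} = - \frac{16933}{218157}$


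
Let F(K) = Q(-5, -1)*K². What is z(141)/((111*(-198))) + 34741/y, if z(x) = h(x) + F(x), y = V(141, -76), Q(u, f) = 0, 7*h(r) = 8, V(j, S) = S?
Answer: -2672382247/5846148 ≈ -457.12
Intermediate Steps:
h(r) = 8/7 (h(r) = (⅐)*8 = 8/7)
y = -76
F(K) = 0 (F(K) = 0*K² = 0)
z(x) = 8/7 (z(x) = 8/7 + 0 = 8/7)
z(141)/((111*(-198))) + 34741/y = 8/(7*((111*(-198)))) + 34741/(-76) = (8/7)/(-21978) + 34741*(-1/76) = (8/7)*(-1/21978) - 34741/76 = -4/76923 - 34741/76 = -2672382247/5846148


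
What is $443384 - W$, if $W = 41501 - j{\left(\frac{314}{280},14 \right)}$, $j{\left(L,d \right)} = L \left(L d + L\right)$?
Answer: $\frac{1575455307}{3920} \approx 4.019 \cdot 10^{5}$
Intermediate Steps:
$j{\left(L,d \right)} = L \left(L + L d\right)$
$W = \frac{162609973}{3920}$ ($W = 41501 - \left(\frac{314}{280}\right)^{2} \left(1 + 14\right) = 41501 - \left(314 \cdot \frac{1}{280}\right)^{2} \cdot 15 = 41501 - \left(\frac{157}{140}\right)^{2} \cdot 15 = 41501 - \frac{24649}{19600} \cdot 15 = 41501 - \frac{73947}{3920} = \frac{162609973}{3920} \approx 41482.0$)
$443384 - W = 443384 - \frac{162609973}{3920} = \frac{1575455307}{3920}$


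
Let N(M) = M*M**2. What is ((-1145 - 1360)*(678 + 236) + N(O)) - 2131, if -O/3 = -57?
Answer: 2708510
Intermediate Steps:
O = 171 (O = -3*(-57) = 171)
N(M) = M**3
((-1145 - 1360)*(678 + 236) + N(O)) - 2131 = ((-1145 - 1360)*(678 + 236) + 171**3) - 2131 = (-2505*914 + 5000211) - 2131 = (-2289570 + 5000211) - 2131 = 2710641 - 2131 = 2708510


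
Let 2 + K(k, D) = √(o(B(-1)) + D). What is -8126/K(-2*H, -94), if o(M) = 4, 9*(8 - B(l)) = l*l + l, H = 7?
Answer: 8126/47 + 12189*I*√10/47 ≈ 172.89 + 820.11*I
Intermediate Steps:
B(l) = 8 - l/9 - l²/9 (B(l) = 8 - (l*l + l)/9 = 8 - (l² + l)/9 = 8 - (l + l²)/9 = 8 + (-l/9 - l²/9) = 8 - l/9 - l²/9)
K(k, D) = -2 + √(4 + D)
-8126/K(-2*H, -94) = -8126/(-2 + √(4 - 94)) = -8126/(-2 + √(-90)) = -8126/(-2 + 3*I*√10)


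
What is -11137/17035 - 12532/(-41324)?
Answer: -61685692/175988585 ≈ -0.35051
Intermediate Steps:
-11137/17035 - 12532/(-41324) = -11137*1/17035 - 12532*(-1/41324) = -11137/17035 + 3133/10331 = -61685692/175988585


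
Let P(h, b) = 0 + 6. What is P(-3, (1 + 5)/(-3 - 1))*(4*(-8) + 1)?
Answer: -186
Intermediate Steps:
P(h, b) = 6
P(-3, (1 + 5)/(-3 - 1))*(4*(-8) + 1) = 6*(4*(-8) + 1) = 6*(-32 + 1) = 6*(-31) = -186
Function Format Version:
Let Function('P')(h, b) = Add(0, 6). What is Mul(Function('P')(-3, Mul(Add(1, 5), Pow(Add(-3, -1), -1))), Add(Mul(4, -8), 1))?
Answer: -186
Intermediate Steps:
Function('P')(h, b) = 6
Mul(Function('P')(-3, Mul(Add(1, 5), Pow(Add(-3, -1), -1))), Add(Mul(4, -8), 1)) = Mul(6, Add(Mul(4, -8), 1)) = Mul(6, Add(-32, 1)) = Mul(6, -31) = -186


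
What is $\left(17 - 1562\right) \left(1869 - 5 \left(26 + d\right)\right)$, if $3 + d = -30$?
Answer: $-2941680$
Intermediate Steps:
$d = -33$ ($d = -3 - 30 = -33$)
$\left(17 - 1562\right) \left(1869 - 5 \left(26 + d\right)\right) = \left(17 - 1562\right) \left(1869 - 5 \left(26 - 33\right)\right) = - 1545 \left(1869 - -35\right) = - 1545 \left(1869 + 35\right) = \left(-1545\right) 1904 = -2941680$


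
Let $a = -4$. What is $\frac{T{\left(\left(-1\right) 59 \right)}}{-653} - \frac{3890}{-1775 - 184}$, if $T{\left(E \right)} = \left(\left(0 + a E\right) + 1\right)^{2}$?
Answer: $- \frac{164617}{1959} \approx -84.031$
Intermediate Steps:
$T{\left(E \right)} = \left(1 - 4 E\right)^{2}$ ($T{\left(E \right)} = \left(\left(0 - 4 E\right) + 1\right)^{2} = \left(- 4 E + 1\right)^{2} = \left(1 - 4 E\right)^{2}$)
$\frac{T{\left(\left(-1\right) 59 \right)}}{-653} - \frac{3890}{-1775 - 184} = \frac{\left(1 - 4 \left(\left(-1\right) 59\right)\right)^{2}}{-653} - \frac{3890}{-1775 - 184} = \left(1 - -236\right)^{2} \left(- \frac{1}{653}\right) - \frac{3890}{-1775 - 184} = \left(1 + 236\right)^{2} \left(- \frac{1}{653}\right) - \frac{3890}{-1959} = 237^{2} \left(- \frac{1}{653}\right) - - \frac{3890}{1959} = 56169 \left(- \frac{1}{653}\right) + \frac{3890}{1959} = - \frac{56169}{653} + \frac{3890}{1959} = - \frac{164617}{1959}$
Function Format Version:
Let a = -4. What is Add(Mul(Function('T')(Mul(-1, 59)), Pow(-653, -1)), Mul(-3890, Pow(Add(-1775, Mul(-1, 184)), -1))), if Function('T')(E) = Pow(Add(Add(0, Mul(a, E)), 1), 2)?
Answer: Rational(-164617, 1959) ≈ -84.031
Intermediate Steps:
Function('T')(E) = Pow(Add(1, Mul(-4, E)), 2) (Function('T')(E) = Pow(Add(Add(0, Mul(-4, E)), 1), 2) = Pow(Add(Mul(-4, E), 1), 2) = Pow(Add(1, Mul(-4, E)), 2))
Add(Mul(Function('T')(Mul(-1, 59)), Pow(-653, -1)), Mul(-3890, Pow(Add(-1775, Mul(-1, 184)), -1))) = Add(Mul(Pow(Add(1, Mul(-4, Mul(-1, 59))), 2), Pow(-653, -1)), Mul(-3890, Pow(Add(-1775, Mul(-1, 184)), -1))) = Add(Mul(Pow(Add(1, Mul(-4, -59)), 2), Rational(-1, 653)), Mul(-3890, Pow(Add(-1775, -184), -1))) = Add(Mul(Pow(Add(1, 236), 2), Rational(-1, 653)), Mul(-3890, Pow(-1959, -1))) = Add(Mul(Pow(237, 2), Rational(-1, 653)), Mul(-3890, Rational(-1, 1959))) = Add(Mul(56169, Rational(-1, 653)), Rational(3890, 1959)) = Add(Rational(-56169, 653), Rational(3890, 1959)) = Rational(-164617, 1959)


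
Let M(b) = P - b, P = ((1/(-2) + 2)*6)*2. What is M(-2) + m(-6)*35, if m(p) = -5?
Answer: -155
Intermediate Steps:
P = 18 (P = ((-1/2 + 2)*6)*2 = ((3/2)*6)*2 = 9*2 = 18)
M(b) = 18 - b
M(-2) + m(-6)*35 = (18 - 1*(-2)) - 5*35 = (18 + 2) - 175 = 20 - 175 = -155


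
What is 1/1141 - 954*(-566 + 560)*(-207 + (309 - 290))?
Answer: -1227843791/1141 ≈ -1.0761e+6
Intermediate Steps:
1/1141 - 954*(-566 + 560)*(-207 + (309 - 290)) = 1/1141 - (-5724)*(-207 + 19) = 1/1141 - (-5724)*(-188) = 1/1141 - 954*1128 = 1/1141 - 1076112 = -1227843791/1141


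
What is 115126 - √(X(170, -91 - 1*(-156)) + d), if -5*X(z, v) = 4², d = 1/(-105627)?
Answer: 115126 - I*√892567690995/528135 ≈ 1.1513e+5 - 1.7889*I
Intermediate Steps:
d = -1/105627 ≈ -9.4673e-6
X(z, v) = -16/5 (X(z, v) = -⅕*4² = -⅕*16 = -16/5)
115126 - √(X(170, -91 - 1*(-156)) + d) = 115126 - √(-16/5 - 1/105627) = 115126 - √(-1690037/528135) = 115126 - I*√892567690995/528135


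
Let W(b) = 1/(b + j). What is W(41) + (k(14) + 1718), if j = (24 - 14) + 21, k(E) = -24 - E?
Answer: 120961/72 ≈ 1680.0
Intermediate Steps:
j = 31 (j = 10 + 21 = 31)
W(b) = 1/(31 + b) (W(b) = 1/(b + 31) = 1/(31 + b))
W(41) + (k(14) + 1718) = 1/(31 + 41) + ((-24 - 1*14) + 1718) = 1/72 + ((-24 - 14) + 1718) = 1/72 + (-38 + 1718) = 1/72 + 1680 = 120961/72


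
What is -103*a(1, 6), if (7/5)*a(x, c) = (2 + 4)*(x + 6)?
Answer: -3090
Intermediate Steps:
a(x, c) = 180/7 + 30*x/7 (a(x, c) = 5*((2 + 4)*(x + 6))/7 = 5*(6*(6 + x))/7 = 5*(36 + 6*x)/7 = 180/7 + 30*x/7)
-103*a(1, 6) = -103*(180/7 + (30/7)*1) = -103*(180/7 + 30/7) = -103*30 = -3090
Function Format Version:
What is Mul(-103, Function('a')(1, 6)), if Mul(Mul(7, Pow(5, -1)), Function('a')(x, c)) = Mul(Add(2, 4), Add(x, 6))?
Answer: -3090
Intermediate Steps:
Function('a')(x, c) = Add(Rational(180, 7), Mul(Rational(30, 7), x)) (Function('a')(x, c) = Mul(Rational(5, 7), Mul(Add(2, 4), Add(x, 6))) = Mul(Rational(5, 7), Mul(6, Add(6, x))) = Mul(Rational(5, 7), Add(36, Mul(6, x))) = Add(Rational(180, 7), Mul(Rational(30, 7), x)))
Mul(-103, Function('a')(1, 6)) = Mul(-103, Add(Rational(180, 7), Mul(Rational(30, 7), 1))) = Mul(-103, Add(Rational(180, 7), Rational(30, 7))) = Mul(-103, 30) = -3090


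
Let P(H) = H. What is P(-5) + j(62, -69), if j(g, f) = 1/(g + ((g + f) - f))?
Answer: -619/124 ≈ -4.9919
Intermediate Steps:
j(g, f) = 1/(2*g) (j(g, f) = 1/(g + ((f + g) - f)) = 1/(g + g) = 1/(2*g))
P(-5) + j(62, -69) = -5 + (1/2)/62 = -5 + (1/2)*(1/62) = -5 + 1/124 = -619/124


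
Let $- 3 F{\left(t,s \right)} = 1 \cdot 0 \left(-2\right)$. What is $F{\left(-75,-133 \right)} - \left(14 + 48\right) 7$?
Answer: $-434$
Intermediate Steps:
$F{\left(t,s \right)} = 0$ ($F{\left(t,s \right)} = - \frac{1 \cdot 0 \left(-2\right)}{3} = - \frac{0 \left(-2\right)}{3} = \left(- \frac{1}{3}\right) 0 = 0$)
$F{\left(-75,-133 \right)} - \left(14 + 48\right) 7 = 0 - \left(14 + 48\right) 7 = 0 - 62 \cdot 7 = 0 - 434 = -434$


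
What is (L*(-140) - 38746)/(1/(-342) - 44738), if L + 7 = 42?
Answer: 14926932/15300397 ≈ 0.97559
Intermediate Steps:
L = 35 (L = -7 + 42 = 35)
(L*(-140) - 38746)/(1/(-342) - 44738) = (35*(-140) - 38746)/(1/(-342) - 44738) = (-4900 - 38746)/(-1/342 - 44738) = -43646/(-15300397/342) = -43646*(-342/15300397) = 14926932/15300397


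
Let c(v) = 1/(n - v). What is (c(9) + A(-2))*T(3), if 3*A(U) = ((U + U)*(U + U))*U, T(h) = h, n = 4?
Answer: -163/5 ≈ -32.600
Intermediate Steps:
c(v) = 1/(4 - v)
A(U) = 4*U³/3 (A(U) = (((U + U)*(U + U))*U)/3 = (((2*U)*(2*U))*U)/3 = ((4*U²)*U)/3 = (4*U³)/3 = 4*U³/3)
(c(9) + A(-2))*T(3) = (-1/(-4 + 9) + (4/3)*(-2)³)*3 = (-1/5 + (4/3)*(-8))*3 = (-1*⅕ - 32/3)*3 = (-⅕ - 32/3)*3 = -163/15*3 = -163/5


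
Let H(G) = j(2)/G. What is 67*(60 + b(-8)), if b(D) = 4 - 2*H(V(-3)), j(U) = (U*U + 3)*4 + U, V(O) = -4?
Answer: 5293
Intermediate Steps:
j(U) = 12 + U + 4*U**2 (j(U) = (U**2 + 3)*4 + U = (3 + U**2)*4 + U = (12 + 4*U**2) + U = 12 + U + 4*U**2)
H(G) = 30/G (H(G) = (12 + 2 + 4*2**2)/G = (12 + 2 + 4*4)/G = (12 + 2 + 16)/G = 30/G)
b(D) = 19 (b(D) = 4 - 60/(-4) = 4 - 60*(-1)/4 = 4 - 2*(-15/2) = 4 + 15 = 19)
67*(60 + b(-8)) = 67*(60 + 19) = 67*79 = 5293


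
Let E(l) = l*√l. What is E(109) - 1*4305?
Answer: -4305 + 109*√109 ≈ -3167.0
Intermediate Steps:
E(l) = l^(3/2)
E(109) - 1*4305 = 109^(3/2) - 1*4305 = 109*√109 - 4305 = -4305 + 109*√109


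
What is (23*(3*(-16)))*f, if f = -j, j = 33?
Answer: 36432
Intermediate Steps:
f = -33 (f = -1*33 = -33)
(23*(3*(-16)))*f = (23*(3*(-16)))*(-33) = (23*(-48))*(-33) = -1104*(-33) = 36432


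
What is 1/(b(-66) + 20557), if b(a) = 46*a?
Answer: 1/17521 ≈ 5.7074e-5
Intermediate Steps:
1/(b(-66) + 20557) = 1/(46*(-66) + 20557) = 1/(-3036 + 20557) = 1/17521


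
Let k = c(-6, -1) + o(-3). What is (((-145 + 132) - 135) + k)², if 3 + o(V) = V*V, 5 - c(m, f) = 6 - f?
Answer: 20736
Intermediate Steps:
c(m, f) = -1 + f (c(m, f) = 5 - (6 - f) = 5 + (-6 + f) = -1 + f)
o(V) = -3 + V² (o(V) = -3 + V*V = -3 + V²)
k = 4 (k = (-1 - 1) + (-3 + (-3)²) = -2 + (-3 + 9) = -2 + 6 = 4)
(((-145 + 132) - 135) + k)² = (((-145 + 132) - 135) + 4)² = ((-13 - 135) + 4)² = (-148 + 4)² = (-144)² = 20736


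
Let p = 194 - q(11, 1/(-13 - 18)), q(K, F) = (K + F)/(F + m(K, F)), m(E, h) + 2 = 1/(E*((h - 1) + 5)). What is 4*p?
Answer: 33619904/42139 ≈ 797.83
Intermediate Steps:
m(E, h) = -2 + 1/(E*(4 + h)) (m(E, h) = -2 + 1/(E*((h - 1) + 5)) = -2 + 1/(E*((-1 + h) + 5)) = -2 + 1/(E*(4 + h)))
q(K, F) = (F + K)/(F + (1 - 8*K - 2*F*K)/(K*(4 + F))) (q(K, F) = (K + F)/(F + (1 - 8*K - 2*K*F)/(K*(4 + F))) = (F + K)/(F + (1 - 8*K - 2*F*K)/(K*(4 + F))))
p = 8404976/42139 (p = 194 - 11*(4 + 1/(-13 - 18))*(1/(-13 - 18) + 11)/(1 - 8*11 - 2*11/(-13 - 18) + 11*(4 + 1/(-13 - 18))/(-13 - 18)) = 194 - 11*(4 + 1/(-31))*(1/(-31) + 11)/(1 - 88 - 2*11/(-31) + 11*(4 + 1/(-31))/(-31)) = 194 - 11*(4 - 1/31)*(-1/31 + 11)/(1 - 88 - 2*(-1/31)*11 - 1/31*11*(4 - 1/31)) = 194 - 11*123*340/((1 - 88 + 22/31 - 1/31*11*123/31)*31*31) = 194 - 11*123*340/((1 - 88 + 22/31 - 1353/961)*31*31) = 194 - 11*123*340/((-84278/961)*31*31) = 194 - 11*(-961)*123*340/(84278*31*31) = 194 - 1*(-230010/42139) = 194 + 230010/42139 = 8404976/42139 ≈ 199.46)
4*p = 4*(8404976/42139) = 33619904/42139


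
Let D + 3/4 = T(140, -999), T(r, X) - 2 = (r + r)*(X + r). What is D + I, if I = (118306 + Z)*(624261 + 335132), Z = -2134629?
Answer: -7737785649831/4 ≈ -1.9344e+12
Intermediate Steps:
T(r, X) = 2 + 2*r*(X + r) (T(r, X) = 2 + (r + r)*(X + r) = 2 + (2*r)*(X + r) = 2 + 2*r*(X + r))
D = -962075/4 (D = -¾ + (2 + 2*140² + 2*(-999)*140) = -¾ + (2 + 2*19600 - 279720) = -¾ + (2 + 39200 - 279720) = -¾ - 240518 = -962075/4 ≈ -2.4052e+5)
I = -1934446171939 (I = (118306 - 2134629)*(624261 + 335132) = -2016323*959393 = -1934446171939)
D + I = -962075/4 - 1934446171939 = -7737785649831/4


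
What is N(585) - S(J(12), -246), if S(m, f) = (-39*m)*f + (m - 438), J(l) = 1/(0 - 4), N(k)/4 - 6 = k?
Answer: 20803/4 ≈ 5200.8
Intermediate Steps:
N(k) = 24 + 4*k
J(l) = -¼ (J(l) = 1/(-4) = -¼)
S(m, f) = -438 + m - 39*f*m (S(m, f) = -39*f*m + (-438 + m) = -438 + m - 39*f*m)
N(585) - S(J(12), -246) = (24 + 4*585) - (-438 - ¼ - 39*(-246)*(-¼)) = (24 + 2340) - (-438 - ¼ - 4797/2) = 2364 - 1*(-11347/4) = 2364 + 11347/4 = 20803/4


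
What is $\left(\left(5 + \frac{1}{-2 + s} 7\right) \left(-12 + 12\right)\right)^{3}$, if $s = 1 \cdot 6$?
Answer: $0$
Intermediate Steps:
$s = 6$
$\left(\left(5 + \frac{1}{-2 + s} 7\right) \left(-12 + 12\right)\right)^{3} = \left(\left(5 + \frac{1}{-2 + 6} \cdot 7\right) \left(-12 + 12\right)\right)^{3} = \left(\left(5 + \frac{1}{4} \cdot 7\right) 0\right)^{3} = \left(\left(5 + \frac{7}{4}\right) 0\right)^{3} = \left(\frac{27}{4} \cdot 0\right)^{3} = 0^{3} = 0$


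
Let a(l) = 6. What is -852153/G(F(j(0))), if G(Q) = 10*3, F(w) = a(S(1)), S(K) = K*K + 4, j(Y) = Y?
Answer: -284051/10 ≈ -28405.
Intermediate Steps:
S(K) = 4 + K**2 (S(K) = K**2 + 4 = 4 + K**2)
F(w) = 6
G(Q) = 30
-852153/G(F(j(0))) = -852153/30 = -852153*1/30 = -284051/10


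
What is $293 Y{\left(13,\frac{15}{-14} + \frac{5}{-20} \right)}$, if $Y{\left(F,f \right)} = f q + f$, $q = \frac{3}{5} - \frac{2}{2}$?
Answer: $- \frac{32523}{140} \approx -232.31$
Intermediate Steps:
$q = - \frac{2}{5}$ ($q = 3 \cdot \frac{1}{5} - 1 = \frac{3}{5} - 1 = - \frac{2}{5} \approx -0.4$)
$Y{\left(F,f \right)} = \frac{3 f}{5}$ ($Y{\left(F,f \right)} = f \left(- \frac{2}{5}\right) + f = - \frac{2 f}{5} + f = \frac{3 f}{5}$)
$293 Y{\left(13,\frac{15}{-14} + \frac{5}{-20} \right)} = 293 \frac{3 \left(\frac{15}{-14} + \frac{5}{-20}\right)}{5} = 293 \frac{3 \left(15 \left(- \frac{1}{14}\right) + 5 \left(- \frac{1}{20}\right)\right)}{5} = 293 \frac{3 \left(- \frac{15}{14} - \frac{1}{4}\right)}{5} = 293 \cdot \frac{3}{5} \left(- \frac{37}{28}\right) = 293 \left(- \frac{111}{140}\right) = - \frac{32523}{140}$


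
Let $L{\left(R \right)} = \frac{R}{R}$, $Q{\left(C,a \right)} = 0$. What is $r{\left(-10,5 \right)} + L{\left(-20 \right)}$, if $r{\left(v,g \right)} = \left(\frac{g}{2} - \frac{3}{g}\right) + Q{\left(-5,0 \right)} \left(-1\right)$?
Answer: $\frac{29}{10} \approx 2.9$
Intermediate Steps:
$L{\left(R \right)} = 1$
$r{\left(v,g \right)} = \frac{g}{2} - \frac{3}{g}$ ($r{\left(v,g \right)} = \left(\frac{g}{2} - \frac{3}{g}\right) + 0 \left(-1\right) = \left(g \frac{1}{2} - \frac{3}{g}\right) + 0 = \left(\frac{g}{2} - \frac{3}{g}\right) + 0 = \frac{g}{2} - \frac{3}{g}$)
$r{\left(-10,5 \right)} + L{\left(-20 \right)} = \left(\frac{1}{2} \cdot 5 - \frac{3}{5}\right) + 1 = \left(\frac{5}{2} - \frac{3}{5}\right) + 1 = \frac{19}{10} + 1 = \frac{29}{10}$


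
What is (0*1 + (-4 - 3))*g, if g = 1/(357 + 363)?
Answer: -7/720 ≈ -0.0097222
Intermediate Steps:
g = 1/720 ≈ 0.0013889
(0*1 + (-4 - 3))*g = (0*1 + (-4 - 3))*(1/720) = (0 - 7)*(1/720) = -7*1/720 = -7/720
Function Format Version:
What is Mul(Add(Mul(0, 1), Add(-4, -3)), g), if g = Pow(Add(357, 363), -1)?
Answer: Rational(-7, 720) ≈ -0.0097222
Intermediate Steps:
g = Rational(1, 720) (g = Pow(720, -1) = Rational(1, 720) ≈ 0.0013889)
Mul(Add(Mul(0, 1), Add(-4, -3)), g) = Mul(Add(Mul(0, 1), Add(-4, -3)), Rational(1, 720)) = Mul(Add(0, -7), Rational(1, 720)) = Mul(-7, Rational(1, 720)) = Rational(-7, 720)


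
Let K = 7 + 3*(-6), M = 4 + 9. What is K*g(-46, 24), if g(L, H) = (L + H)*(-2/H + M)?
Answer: 18755/6 ≈ 3125.8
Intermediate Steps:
M = 13
K = -11 (K = 7 - 18 = -11)
g(L, H) = (13 - 2/H)*(H + L) (g(L, H) = (L + H)*(-2/H + 13) = (H + L)*(13 - 2/H) = (13 - 2/H)*(H + L))
K*g(-46, 24) = -11*(-2 + 13*24 + 13*(-46) - 2*(-46)/24) = -11*(-2 + 312 - 598 - 2*(-46)*1/24) = -11*(-2 + 312 - 598 + 23/6) = -11*(-1705/6) = 18755/6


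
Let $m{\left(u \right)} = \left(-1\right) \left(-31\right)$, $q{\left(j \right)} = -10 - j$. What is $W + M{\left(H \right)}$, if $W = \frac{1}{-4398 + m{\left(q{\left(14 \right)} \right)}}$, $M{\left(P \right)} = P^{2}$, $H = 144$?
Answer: $\frac{90554111}{4367} \approx 20736.0$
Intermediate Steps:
$m{\left(u \right)} = 31$
$W = - \frac{1}{4367}$ ($W = \frac{1}{-4398 + 31} = \frac{1}{-4367} = - \frac{1}{4367} \approx -0.00022899$)
$W + M{\left(H \right)} = - \frac{1}{4367} + 144^{2} = - \frac{1}{4367} + 20736 = \frac{90554111}{4367}$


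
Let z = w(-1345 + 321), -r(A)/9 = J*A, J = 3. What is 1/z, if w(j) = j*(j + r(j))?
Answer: -1/27262976 ≈ -3.6680e-8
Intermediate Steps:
r(A) = -27*A
w(j) = -26*j² (w(j) = j*(j - 27*j) = j*(-26*j) = -26*j²)
z = -27262976 (z = -26*(-1345 + 321)² = -26*(-1024)² = -26*1048576 = -27262976)
1/z = 1/(-27262976) = -1/27262976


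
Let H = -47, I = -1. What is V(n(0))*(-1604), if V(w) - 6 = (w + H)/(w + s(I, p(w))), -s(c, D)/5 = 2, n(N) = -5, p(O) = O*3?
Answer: -227768/15 ≈ -15185.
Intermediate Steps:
p(O) = 3*O
s(c, D) = -10 (s(c, D) = -5*2 = -10)
V(w) = 6 + (-47 + w)/(-10 + w) (V(w) = 6 + (w - 47)/(w - 10) = 6 + (-47 + w)/(-10 + w))
V(n(0))*(-1604) = ((-107 + 7*(-5))/(-10 - 5))*(-1604) = ((-107 - 35)/(-15))*(-1604) = -1/15*(-142)*(-1604) = (142/15)*(-1604) = -227768/15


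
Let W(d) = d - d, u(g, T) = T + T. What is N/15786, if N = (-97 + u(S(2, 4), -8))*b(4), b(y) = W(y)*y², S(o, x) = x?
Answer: 0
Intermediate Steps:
u(g, T) = 2*T
W(d) = 0
b(y) = 0 (b(y) = 0*y² = 0)
N = 0 (N = (-97 + 2*(-8))*0 = (-97 - 16)*0 = -113*0 = 0)
N/15786 = 0/15786 = 0*(1/15786) = 0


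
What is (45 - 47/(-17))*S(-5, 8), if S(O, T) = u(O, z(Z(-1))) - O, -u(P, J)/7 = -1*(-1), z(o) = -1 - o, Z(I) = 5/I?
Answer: -1624/17 ≈ -95.529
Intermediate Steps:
u(P, J) = -7 (u(P, J) = -(-7)*(-1) = -7*1 = -7)
S(O, T) = -7 - O
(45 - 47/(-17))*S(-5, 8) = (45 - 47/(-17))*(-7 - 1*(-5)) = (45 - 47*(-1/17))*(-7 + 5) = (45 + 47/17)*(-2) = (812/17)*(-2) = -1624/17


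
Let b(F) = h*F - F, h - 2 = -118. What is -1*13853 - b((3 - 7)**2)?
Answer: -11981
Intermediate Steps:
h = -116 (h = 2 - 118 = -116)
b(F) = -117*F (b(F) = -116*F - F = -117*F)
-1*13853 - b((3 - 7)**2) = -1*13853 - (-117)*(3 - 7)**2 = -13853 - (-117)*(-4)**2 = -13853 - (-117)*16 = -13853 - 1*(-1872) = -13853 + 1872 = -11981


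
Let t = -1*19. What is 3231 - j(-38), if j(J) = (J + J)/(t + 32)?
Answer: 42079/13 ≈ 3236.8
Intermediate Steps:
t = -19
j(J) = 2*J/13 (j(J) = (J + J)/(-19 + 32) = (2*J)/13 = (2*J)*(1/13) = 2*J/13)
3231 - j(-38) = 3231 - 2*(-38)/13 = 3231 - 1*(-76/13) = 3231 + 76/13 = 42079/13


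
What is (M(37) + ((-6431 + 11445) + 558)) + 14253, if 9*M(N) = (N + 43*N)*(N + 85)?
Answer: 377041/9 ≈ 41893.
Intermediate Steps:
M(N) = 44*N*(85 + N)/9 (M(N) = ((N + 43*N)*(N + 85))/9 = ((44*N)*(85 + N))/9 = (44*N*(85 + N))/9 = 44*N*(85 + N)/9)
(M(37) + ((-6431 + 11445) + 558)) + 14253 = ((44/9)*37*(85 + 37) + ((-6431 + 11445) + 558)) + 14253 = ((44/9)*37*122 + (5014 + 558)) + 14253 = (198616/9 + 5572) + 14253 = 248764/9 + 14253 = 377041/9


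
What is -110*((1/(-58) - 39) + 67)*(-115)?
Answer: 10265475/29 ≈ 3.5398e+5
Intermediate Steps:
-110*((1/(-58) - 39) + 67)*(-115) = -110*((-1/58 - 39) + 67)*(-115) = -110*(-2263/58 + 67)*(-115) = -110*1623/58*(-115) = -89265/29*(-115) = 10265475/29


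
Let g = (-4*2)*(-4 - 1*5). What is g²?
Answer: 5184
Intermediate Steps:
g = 72 (g = -8*(-4 - 5) = -8*(-9) = 72)
g² = 72² = 5184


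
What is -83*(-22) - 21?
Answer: 1805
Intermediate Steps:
-83*(-22) - 21 = 1826 - 21 = 1805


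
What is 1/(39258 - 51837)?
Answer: -1/12579 ≈ -7.9498e-5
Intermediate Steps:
1/(39258 - 51837) = 1/(-12579) = -1/12579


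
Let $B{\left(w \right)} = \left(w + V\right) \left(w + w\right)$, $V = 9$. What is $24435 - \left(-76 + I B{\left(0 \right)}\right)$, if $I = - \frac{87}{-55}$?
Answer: $24511$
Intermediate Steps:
$I = \frac{87}{55}$ ($I = \left(-87\right) \left(- \frac{1}{55}\right) = \frac{87}{55} \approx 1.5818$)
$B{\left(w \right)} = 2 w \left(9 + w\right)$ ($B{\left(w \right)} = \left(w + 9\right) \left(w + w\right) = \left(9 + w\right) 2 w = 2 w \left(9 + w\right)$)
$24435 - \left(-76 + I B{\left(0 \right)}\right) = 24435 - \left(-76 + \frac{87 \cdot 2 \cdot 0 \left(9 + 0\right)}{55}\right) = 24435 - \left(-76 + \frac{87 \cdot 2 \cdot 0 \cdot 9}{55}\right) = 24435 - \left(-76 + \frac{87}{55} \cdot 0\right) = 24435 - \left(-76 + 0\right) = 24435 - -76 = 24435 + 76 = 24511$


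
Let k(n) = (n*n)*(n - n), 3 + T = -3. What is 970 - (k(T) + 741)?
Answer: 229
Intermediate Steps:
T = -6 (T = -3 - 3 = -6)
k(n) = 0 (k(n) = n**2*0 = 0)
970 - (k(T) + 741) = 970 - (0 + 741) = 970 - 1*741 = 970 - 741 = 229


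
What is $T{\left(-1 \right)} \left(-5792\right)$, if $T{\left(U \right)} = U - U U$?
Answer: $11584$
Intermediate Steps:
$T{\left(U \right)} = U - U^{2}$
$T{\left(-1 \right)} \left(-5792\right) = - (1 - -1) \left(-5792\right) = - (1 + 1) \left(-5792\right) = \left(-1\right) 2 \left(-5792\right) = \left(-2\right) \left(-5792\right) = 11584$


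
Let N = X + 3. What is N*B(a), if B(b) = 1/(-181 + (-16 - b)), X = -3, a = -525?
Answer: 0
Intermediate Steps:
B(b) = 1/(-197 - b)
N = 0 (N = -3 + 3 = 0)
N*B(a) = 0*(-1/(197 - 525)) = 0*(-1/(-328)) = 0*(-1*(-1/328)) = 0*(1/328) = 0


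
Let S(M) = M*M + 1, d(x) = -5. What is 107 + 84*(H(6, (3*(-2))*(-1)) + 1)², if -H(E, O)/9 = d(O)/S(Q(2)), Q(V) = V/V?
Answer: 46496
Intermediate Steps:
Q(V) = 1
S(M) = 1 + M² (S(M) = M² + 1 = 1 + M²)
H(E, O) = 45/2 (H(E, O) = -(-45)/(1 + 1²) = -(-45)/(1 + 1) = -(-45)/2 = -9*(-5/2) = 45/2)
107 + 84*(H(6, (3*(-2))*(-1)) + 1)² = 107 + 84*(45/2 + 1)² = 107 + 84*(47/2)² = 107 + 84*(2209/4) = 107 + 46389 = 46496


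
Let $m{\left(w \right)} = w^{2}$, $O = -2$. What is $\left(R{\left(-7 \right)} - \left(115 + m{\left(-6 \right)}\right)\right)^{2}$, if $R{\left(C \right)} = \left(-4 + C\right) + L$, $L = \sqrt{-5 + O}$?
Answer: $\left(162 - i \sqrt{7}\right)^{2} \approx 26237.0 - 857.22 i$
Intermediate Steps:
$L = i \sqrt{7}$ ($L = \sqrt{-5 - 2} = \sqrt{-7} = i \sqrt{7} \approx 2.6458 i$)
$R{\left(C \right)} = -4 + C + i \sqrt{7}$ ($R{\left(C \right)} = \left(-4 + C\right) + i \sqrt{7} = -4 + C + i \sqrt{7}$)
$\left(R{\left(-7 \right)} - \left(115 + m{\left(-6 \right)}\right)\right)^{2} = \left(\left(-4 - 7 + i \sqrt{7}\right) - 151\right)^{2} = \left(\left(-11 + i \sqrt{7}\right) - 151\right)^{2} = \left(-162 + i \sqrt{7}\right)^{2}$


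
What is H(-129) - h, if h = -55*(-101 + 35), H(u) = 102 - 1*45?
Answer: -3573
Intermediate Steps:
H(u) = 57 (H(u) = 102 - 45 = 57)
h = 3630 (h = -55*(-66) = 3630)
H(-129) - h = 57 - 1*3630 = 57 - 3630 = -3573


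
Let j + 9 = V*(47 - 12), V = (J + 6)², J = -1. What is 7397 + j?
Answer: 8263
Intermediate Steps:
V = 25 (V = (-1 + 6)² = 5² = 25)
j = 866 (j = -9 + 25*(47 - 12) = -9 + 25*35 = -9 + 875 = 866)
7397 + j = 7397 + 866 = 8263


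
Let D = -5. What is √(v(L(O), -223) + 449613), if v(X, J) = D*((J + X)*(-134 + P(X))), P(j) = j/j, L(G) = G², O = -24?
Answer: √684358 ≈ 827.26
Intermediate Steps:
P(j) = 1
v(X, J) = 665*J + 665*X (v(X, J) = -5*(J + X)*(-134 + 1) = -5*(J + X)*(-133) = -5*(-133*J - 133*X) = 665*J + 665*X)
√(v(L(O), -223) + 449613) = √((665*(-223) + 665*(-24)²) + 449613) = √((-148295 + 665*576) + 449613) = √((-148295 + 383040) + 449613) = √(234745 + 449613) = √684358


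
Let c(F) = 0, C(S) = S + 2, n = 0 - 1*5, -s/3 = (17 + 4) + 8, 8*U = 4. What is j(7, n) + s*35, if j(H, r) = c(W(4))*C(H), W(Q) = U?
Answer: -3045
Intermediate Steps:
U = 1/2 (U = (1/8)*4 = 1/2 ≈ 0.50000)
s = -87 (s = -3*((17 + 4) + 8) = -3*(21 + 8) = -3*29 = -87)
W(Q) = 1/2
n = -5 (n = 0 - 5 = -5)
C(S) = 2 + S
j(H, r) = 0 (j(H, r) = 0*(2 + H) = 0)
j(7, n) + s*35 = 0 - 87*35 = 0 - 3045 = -3045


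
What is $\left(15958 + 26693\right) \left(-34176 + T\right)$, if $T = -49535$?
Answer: $-3570357861$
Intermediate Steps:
$\left(15958 + 26693\right) \left(-34176 + T\right) = \left(15958 + 26693\right) \left(-34176 - 49535\right) = 42651 \left(-83711\right) = -3570357861$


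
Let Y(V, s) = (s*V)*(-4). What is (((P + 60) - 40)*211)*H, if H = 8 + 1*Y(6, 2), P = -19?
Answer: -8440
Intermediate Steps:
Y(V, s) = -4*V*s (Y(V, s) = (V*s)*(-4) = -4*V*s)
H = -40 (H = 8 + 1*(-4*6*2) = 8 + 1*(-48) = 8 - 48 = -40)
(((P + 60) - 40)*211)*H = (((-19 + 60) - 40)*211)*(-40) = ((41 - 40)*211)*(-40) = (1*211)*(-40) = 211*(-40) = -8440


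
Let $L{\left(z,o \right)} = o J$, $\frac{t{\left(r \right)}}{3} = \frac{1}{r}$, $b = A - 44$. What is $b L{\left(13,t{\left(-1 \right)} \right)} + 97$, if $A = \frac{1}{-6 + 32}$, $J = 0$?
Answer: $97$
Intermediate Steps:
$A = \frac{1}{26} \approx 0.038462$
$b = - \frac{1143}{26}$ ($b = \frac{1}{26} - 44 = - \frac{1143}{26} \approx -43.962$)
$t{\left(r \right)} = \frac{3}{r}$
$L{\left(z,o \right)} = 0$ ($L{\left(z,o \right)} = o 0 = 0$)
$b L{\left(13,t{\left(-1 \right)} \right)} + 97 = \left(- \frac{1143}{26}\right) 0 + 97 = 0 + 97 = 97$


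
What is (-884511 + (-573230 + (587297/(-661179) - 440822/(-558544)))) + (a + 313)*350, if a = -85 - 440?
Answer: -282871057552379623/184648781688 ≈ -1.5319e+6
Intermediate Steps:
a = -525
(-884511 + (-573230 + (587297/(-661179) - 440822/(-558544)))) + (a + 313)*350 = (-884511 + (-573230 + (587297/(-661179) - 440822/(-558544)))) + (-525 + 313)*350 = (-884511 + (-573230 + (587297*(-1/661179) - 440822*(-1/558544)))) - 212*350 = (-884511 + (-573230 + (-587297/661179 + 220411/279272))) - 74200 = (-884511 + (-573230 - 18284483215/184648781688)) - 74200 = (-884511 - 105846239411495455/184648781688) - 74200 = -269170117951130023/184648781688 - 74200 = -282871057552379623/184648781688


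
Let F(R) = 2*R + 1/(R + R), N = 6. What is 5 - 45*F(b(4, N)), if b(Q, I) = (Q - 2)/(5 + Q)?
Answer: -465/4 ≈ -116.25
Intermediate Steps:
b(Q, I) = (-2 + Q)/(5 + Q)
F(R) = 1/(2*R) + 2*R (F(R) = 2*R + 1/(2*R) = 1/(2*R) + 2*R)
5 - 45*F(b(4, N)) = 5 - 45*(1/(2*(((-2 + 4)/(5 + 4)))) + 2*((-2 + 4)/(5 + 4))) = 5 - 45*(1/(2*((2/9))) + 2*(2/9)) = 5 - 45*(1/(2*(((⅑)*2))) + 2*((⅑)*2)) = 5 - 45*(1/(2*(2/9)) + 2*(2/9)) = 5 - 45*((½)*(9/2) + 4/9) = 5 - 45*(9/4 + 4/9) = 5 - 45*97/36 = 5 - 485/4 = -465/4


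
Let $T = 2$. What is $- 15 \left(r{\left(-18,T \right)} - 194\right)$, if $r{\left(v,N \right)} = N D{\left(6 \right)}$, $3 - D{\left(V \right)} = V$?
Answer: $3000$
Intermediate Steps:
$D{\left(V \right)} = 3 - V$
$r{\left(v,N \right)} = - 3 N$ ($r{\left(v,N \right)} = N \left(3 - 6\right) = N \left(-3\right) = - 3 N$)
$- 15 \left(r{\left(-18,T \right)} - 194\right) = - 15 \left(\left(-3\right) 2 - 194\right) = - 15 \left(-6 - 194\right) = \left(-15\right) \left(-200\right) = 3000$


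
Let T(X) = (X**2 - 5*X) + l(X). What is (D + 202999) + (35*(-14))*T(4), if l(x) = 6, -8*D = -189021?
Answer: 1805173/8 ≈ 2.2565e+5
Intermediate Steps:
D = 189021/8 (D = -1/8*(-189021) = 189021/8 ≈ 23628.)
T(X) = 6 + X**2 - 5*X (T(X) = (X**2 - 5*X) + 6 = 6 + X**2 - 5*X)
(D + 202999) + (35*(-14))*T(4) = (189021/8 + 202999) + (35*(-14))*(6 + 4**2 - 5*4) = 1813013/8 - 490*(6 + 16 - 20) = 1813013/8 - 490*2 = 1813013/8 - 980 = 1805173/8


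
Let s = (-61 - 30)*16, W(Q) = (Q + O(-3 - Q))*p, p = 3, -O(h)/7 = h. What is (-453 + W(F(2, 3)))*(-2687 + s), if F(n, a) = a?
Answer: 1317474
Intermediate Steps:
O(h) = -7*h
W(Q) = 63 + 24*Q (W(Q) = (Q - 7*(-3 - Q))*3 = (Q + (21 + 7*Q))*3 = (21 + 8*Q)*3 = 63 + 24*Q)
s = -1456 (s = -91*16 = -1456)
(-453 + W(F(2, 3)))*(-2687 + s) = (-453 + (63 + 24*3))*(-2687 - 1456) = (-453 + (63 + 72))*(-4143) = (-453 + 135)*(-4143) = -318*(-4143) = 1317474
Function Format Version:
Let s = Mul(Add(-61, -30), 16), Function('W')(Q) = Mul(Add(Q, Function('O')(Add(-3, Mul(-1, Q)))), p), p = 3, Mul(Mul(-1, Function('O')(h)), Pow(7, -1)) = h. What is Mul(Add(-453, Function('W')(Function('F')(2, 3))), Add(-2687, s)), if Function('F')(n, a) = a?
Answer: 1317474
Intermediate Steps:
Function('O')(h) = Mul(-7, h)
Function('W')(Q) = Add(63, Mul(24, Q)) (Function('W')(Q) = Mul(Add(Q, Mul(-7, Add(-3, Mul(-1, Q)))), 3) = Mul(Add(Q, Add(21, Mul(7, Q))), 3) = Mul(Add(21, Mul(8, Q)), 3) = Add(63, Mul(24, Q)))
s = -1456 (s = Mul(-91, 16) = -1456)
Mul(Add(-453, Function('W')(Function('F')(2, 3))), Add(-2687, s)) = Mul(Add(-453, Add(63, Mul(24, 3))), Add(-2687, -1456)) = Mul(Add(-453, Add(63, 72)), -4143) = Mul(Add(-453, 135), -4143) = Mul(-318, -4143) = 1317474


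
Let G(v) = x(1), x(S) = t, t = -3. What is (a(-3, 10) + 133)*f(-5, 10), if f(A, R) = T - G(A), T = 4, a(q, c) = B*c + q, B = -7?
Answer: 420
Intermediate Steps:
x(S) = -3
G(v) = -3
a(q, c) = q - 7*c (a(q, c) = -7*c + q = q - 7*c)
f(A, R) = 7 (f(A, R) = 4 - 1*(-3) = 4 + 3 = 7)
(a(-3, 10) + 133)*f(-5, 10) = ((-3 - 7*10) + 133)*7 = ((-3 - 70) + 133)*7 = (-73 + 133)*7 = 60*7 = 420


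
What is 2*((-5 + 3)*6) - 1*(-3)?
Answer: -21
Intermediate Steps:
2*((-5 + 3)*6) - 1*(-3) = 2*(-2*6) + 3 = 2*(-12) + 3 = -24 + 3 = -21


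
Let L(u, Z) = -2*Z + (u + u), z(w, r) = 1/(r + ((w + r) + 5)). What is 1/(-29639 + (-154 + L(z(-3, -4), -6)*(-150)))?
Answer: -1/31543 ≈ -3.1703e-5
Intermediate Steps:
z(w, r) = 1/(5 + w + 2*r) (z(w, r) = 1/(r + ((r + w) + 5)) = 1/(r + (5 + r + w)) = 1/(5 + w + 2*r))
L(u, Z) = -2*Z + 2*u
1/(-29639 + (-154 + L(z(-3, -4), -6)*(-150))) = 1/(-29639 + (-154 + (-2*(-6) + 2/(5 - 3 + 2*(-4)))*(-150))) = 1/(-29639 + (-154 + (12 + 2/(5 - 3 - 8))*(-150))) = 1/(-29639 + (-154 + (12 + 2/(-6))*(-150))) = 1/(-29639 + (-154 + (12 + 2*(-⅙))*(-150))) = 1/(-29639 + (-154 + (12 - ⅓)*(-150))) = 1/(-29639 + (-154 + (35/3)*(-150))) = 1/(-29639 + (-154 - 1750)) = 1/(-29639 - 1904) = 1/(-31543) = -1/31543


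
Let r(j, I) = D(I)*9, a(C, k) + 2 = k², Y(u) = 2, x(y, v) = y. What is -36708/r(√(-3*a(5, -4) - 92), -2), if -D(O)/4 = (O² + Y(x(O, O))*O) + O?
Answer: -3059/6 ≈ -509.83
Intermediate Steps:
a(C, k) = -2 + k²
D(O) = -12*O - 4*O² (D(O) = -4*((O² + 2*O) + O) = -4*(O² + 3*O) = -12*O - 4*O²)
r(j, I) = -36*I*(3 + I) (r(j, I) = -4*I*(3 + I)*9 = -36*I*(3 + I))
-36708/r(√(-3*a(5, -4) - 92), -2) = -36708*1/(72*(3 - 2)) = -36708/((-36*(-2)*1)) = -36708/72 = -36708*1/72 = -3059/6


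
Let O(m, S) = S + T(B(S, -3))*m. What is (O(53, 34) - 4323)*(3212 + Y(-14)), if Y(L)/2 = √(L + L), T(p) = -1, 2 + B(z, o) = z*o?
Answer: -13946504 - 17368*I*√7 ≈ -1.3946e+7 - 45951.0*I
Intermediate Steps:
B(z, o) = -2 + o*z (B(z, o) = -2 + z*o = -2 + o*z)
Y(L) = 2*√2*√L (Y(L) = 2*√(L + L) = 2*√(2*L) = 2*(√2*√L) = 2*√2*√L)
O(m, S) = S - m
(O(53, 34) - 4323)*(3212 + Y(-14)) = ((34 - 1*53) - 4323)*(3212 + 2*√2*√(-14)) = ((34 - 53) - 4323)*(3212 + 2*√2*(I*√14)) = (-19 - 4323)*(3212 + 4*I*√7) = -4342*(3212 + 4*I*√7) = -13946504 - 17368*I*√7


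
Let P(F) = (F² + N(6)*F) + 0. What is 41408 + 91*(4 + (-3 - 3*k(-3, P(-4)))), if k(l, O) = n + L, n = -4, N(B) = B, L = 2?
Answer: 42045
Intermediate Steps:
P(F) = F² + 6*F (P(F) = (F² + 6*F) + 0 = F² + 6*F)
k(l, O) = -2 (k(l, O) = -4 + 2 = -2)
41408 + 91*(4 + (-3 - 3*k(-3, P(-4)))) = 41408 + 91*(4 + (-3 - 3*(-2))) = 41408 + 91*(4 + (-3 + 6)) = 41408 + 91*(4 + 3) = 41408 + 91*7 = 41408 + 637 = 42045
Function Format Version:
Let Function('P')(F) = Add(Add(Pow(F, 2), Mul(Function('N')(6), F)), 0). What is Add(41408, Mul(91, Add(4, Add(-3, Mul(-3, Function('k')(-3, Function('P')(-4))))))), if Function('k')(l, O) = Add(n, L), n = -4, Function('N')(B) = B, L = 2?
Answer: 42045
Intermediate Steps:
Function('P')(F) = Add(Pow(F, 2), Mul(6, F)) (Function('P')(F) = Add(Add(Pow(F, 2), Mul(6, F)), 0) = Add(Pow(F, 2), Mul(6, F)))
Function('k')(l, O) = -2 (Function('k')(l, O) = Add(-4, 2) = -2)
Add(41408, Mul(91, Add(4, Add(-3, Mul(-3, Function('k')(-3, Function('P')(-4))))))) = Add(41408, Mul(91, Add(4, Add(-3, Mul(-3, -2))))) = Add(41408, Mul(91, Add(4, Add(-3, 6)))) = Add(41408, Mul(91, Add(4, 3))) = Add(41408, Mul(91, 7)) = Add(41408, 637) = 42045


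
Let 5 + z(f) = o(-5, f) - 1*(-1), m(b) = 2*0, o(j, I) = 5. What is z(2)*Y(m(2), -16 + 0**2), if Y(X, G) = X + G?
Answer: -16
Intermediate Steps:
m(b) = 0
z(f) = 1 (z(f) = -5 + (5 - 1*(-1)) = -5 + (5 + 1) = -5 + 6 = 1)
Y(X, G) = G + X
z(2)*Y(m(2), -16 + 0**2) = 1*((-16 + 0**2) + 0) = 1*((-16 + 0) + 0) = 1*(-16 + 0) = 1*(-16) = -16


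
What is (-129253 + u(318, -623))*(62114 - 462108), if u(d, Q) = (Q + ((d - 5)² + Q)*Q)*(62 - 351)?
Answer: -7010657260963664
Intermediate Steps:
u(d, Q) = -289*Q - 289*Q*(Q + (-5 + d)²) (u(d, Q) = (Q + ((-5 + d)² + Q)*Q)*(-289) = (Q + (Q + (-5 + d)²)*Q)*(-289) = (Q + Q*(Q + (-5 + d)²))*(-289) = -289*Q - 289*Q*(Q + (-5 + d)²))
(-129253 + u(318, -623))*(62114 - 462108) = (-129253 - 289*(-623)*(1 - 623 + (-5 + 318)²))*(62114 - 462108) = (-129253 - 289*(-623)*(1 - 623 + 313²))*(-399994) = (-129253 - 289*(-623)*(1 - 623 + 97969))*(-399994) = (-129253 - 289*(-623)*97347)*(-399994) = (-129253 + 17527035309)*(-399994) = 17526906056*(-399994) = -7010657260963664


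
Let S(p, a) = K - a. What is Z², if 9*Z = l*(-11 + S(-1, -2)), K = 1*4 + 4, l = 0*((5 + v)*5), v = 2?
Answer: 0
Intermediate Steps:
l = 0 (l = 0*((5 + 2)*5) = 0*(7*5) = 0*35 = 0)
K = 8 (K = 4 + 4 = 8)
S(p, a) = 8 - a
Z = 0 (Z = (0*(-11 + (8 - 1*(-2))))/9 = (0*(-11 + (8 + 2)))/9 = (0*(-11 + 10))/9 = (0*(-1))/9 = (⅑)*0 = 0)
Z² = 0² = 0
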